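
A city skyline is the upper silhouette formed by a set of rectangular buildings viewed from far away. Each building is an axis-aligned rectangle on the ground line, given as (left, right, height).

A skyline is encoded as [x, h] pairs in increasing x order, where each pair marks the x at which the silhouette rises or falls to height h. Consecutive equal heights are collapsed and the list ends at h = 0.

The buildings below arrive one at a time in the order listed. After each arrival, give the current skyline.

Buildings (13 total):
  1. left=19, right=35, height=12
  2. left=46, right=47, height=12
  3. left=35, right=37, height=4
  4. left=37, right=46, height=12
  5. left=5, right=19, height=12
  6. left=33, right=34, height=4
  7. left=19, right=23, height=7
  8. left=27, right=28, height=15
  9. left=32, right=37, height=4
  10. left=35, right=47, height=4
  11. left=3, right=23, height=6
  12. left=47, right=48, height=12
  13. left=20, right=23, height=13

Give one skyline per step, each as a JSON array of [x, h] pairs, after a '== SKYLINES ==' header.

== SKYLINES ==
[[19,12],[35,0]]
[[19,12],[35,0],[46,12],[47,0]]
[[19,12],[35,4],[37,0],[46,12],[47,0]]
[[19,12],[35,4],[37,12],[47,0]]
[[5,12],[35,4],[37,12],[47,0]]
[[5,12],[35,4],[37,12],[47,0]]
[[5,12],[35,4],[37,12],[47,0]]
[[5,12],[27,15],[28,12],[35,4],[37,12],[47,0]]
[[5,12],[27,15],[28,12],[35,4],[37,12],[47,0]]
[[5,12],[27,15],[28,12],[35,4],[37,12],[47,0]]
[[3,6],[5,12],[27,15],[28,12],[35,4],[37,12],[47,0]]
[[3,6],[5,12],[27,15],[28,12],[35,4],[37,12],[48,0]]
[[3,6],[5,12],[20,13],[23,12],[27,15],[28,12],[35,4],[37,12],[48,0]]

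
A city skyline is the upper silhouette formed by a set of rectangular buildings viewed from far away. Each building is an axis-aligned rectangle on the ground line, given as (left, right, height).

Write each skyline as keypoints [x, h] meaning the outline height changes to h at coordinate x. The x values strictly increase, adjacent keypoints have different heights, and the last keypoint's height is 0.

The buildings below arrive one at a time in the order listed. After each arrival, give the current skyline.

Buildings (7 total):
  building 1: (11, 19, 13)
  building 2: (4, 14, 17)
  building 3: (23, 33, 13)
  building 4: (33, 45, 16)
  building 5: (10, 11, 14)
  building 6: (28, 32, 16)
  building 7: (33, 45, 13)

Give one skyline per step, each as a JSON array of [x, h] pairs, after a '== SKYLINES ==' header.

== SKYLINES ==
[[11,13],[19,0]]
[[4,17],[14,13],[19,0]]
[[4,17],[14,13],[19,0],[23,13],[33,0]]
[[4,17],[14,13],[19,0],[23,13],[33,16],[45,0]]
[[4,17],[14,13],[19,0],[23,13],[33,16],[45,0]]
[[4,17],[14,13],[19,0],[23,13],[28,16],[32,13],[33,16],[45,0]]
[[4,17],[14,13],[19,0],[23,13],[28,16],[32,13],[33,16],[45,0]]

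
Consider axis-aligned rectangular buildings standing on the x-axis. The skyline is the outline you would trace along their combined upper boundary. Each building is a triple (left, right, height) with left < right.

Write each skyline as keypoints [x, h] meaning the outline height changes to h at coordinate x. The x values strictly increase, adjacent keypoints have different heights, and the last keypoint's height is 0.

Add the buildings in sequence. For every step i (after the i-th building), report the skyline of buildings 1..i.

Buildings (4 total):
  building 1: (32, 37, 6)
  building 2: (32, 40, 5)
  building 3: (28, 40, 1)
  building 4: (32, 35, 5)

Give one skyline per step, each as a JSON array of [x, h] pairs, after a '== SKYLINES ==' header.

== SKYLINES ==
[[32,6],[37,0]]
[[32,6],[37,5],[40,0]]
[[28,1],[32,6],[37,5],[40,0]]
[[28,1],[32,6],[37,5],[40,0]]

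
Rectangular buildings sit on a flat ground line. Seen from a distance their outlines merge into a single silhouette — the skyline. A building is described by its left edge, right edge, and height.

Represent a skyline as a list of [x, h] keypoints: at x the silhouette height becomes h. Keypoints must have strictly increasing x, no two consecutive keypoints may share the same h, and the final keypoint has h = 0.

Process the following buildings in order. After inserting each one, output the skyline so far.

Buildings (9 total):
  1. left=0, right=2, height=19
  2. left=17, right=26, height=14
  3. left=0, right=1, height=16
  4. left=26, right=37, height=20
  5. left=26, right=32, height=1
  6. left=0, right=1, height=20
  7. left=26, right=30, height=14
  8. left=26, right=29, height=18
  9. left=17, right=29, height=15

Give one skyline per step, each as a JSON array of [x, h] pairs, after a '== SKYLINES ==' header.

== SKYLINES ==
[[0,19],[2,0]]
[[0,19],[2,0],[17,14],[26,0]]
[[0,19],[2,0],[17,14],[26,0]]
[[0,19],[2,0],[17,14],[26,20],[37,0]]
[[0,19],[2,0],[17,14],[26,20],[37,0]]
[[0,20],[1,19],[2,0],[17,14],[26,20],[37,0]]
[[0,20],[1,19],[2,0],[17,14],[26,20],[37,0]]
[[0,20],[1,19],[2,0],[17,14],[26,20],[37,0]]
[[0,20],[1,19],[2,0],[17,15],[26,20],[37,0]]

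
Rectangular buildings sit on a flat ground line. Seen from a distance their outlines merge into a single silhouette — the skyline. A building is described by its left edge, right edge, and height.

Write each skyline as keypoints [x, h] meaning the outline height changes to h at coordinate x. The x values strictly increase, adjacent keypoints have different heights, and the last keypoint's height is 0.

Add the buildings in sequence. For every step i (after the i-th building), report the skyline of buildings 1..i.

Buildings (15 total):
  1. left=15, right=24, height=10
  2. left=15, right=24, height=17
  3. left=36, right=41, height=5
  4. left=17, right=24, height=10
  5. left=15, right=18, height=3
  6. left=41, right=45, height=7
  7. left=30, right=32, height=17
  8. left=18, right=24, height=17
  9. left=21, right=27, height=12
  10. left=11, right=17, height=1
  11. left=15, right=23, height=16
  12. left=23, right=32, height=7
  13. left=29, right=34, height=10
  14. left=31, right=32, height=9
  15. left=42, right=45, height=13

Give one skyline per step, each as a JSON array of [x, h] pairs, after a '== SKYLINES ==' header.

== SKYLINES ==
[[15,10],[24,0]]
[[15,17],[24,0]]
[[15,17],[24,0],[36,5],[41,0]]
[[15,17],[24,0],[36,5],[41,0]]
[[15,17],[24,0],[36,5],[41,0]]
[[15,17],[24,0],[36,5],[41,7],[45,0]]
[[15,17],[24,0],[30,17],[32,0],[36,5],[41,7],[45,0]]
[[15,17],[24,0],[30,17],[32,0],[36,5],[41,7],[45,0]]
[[15,17],[24,12],[27,0],[30,17],[32,0],[36,5],[41,7],[45,0]]
[[11,1],[15,17],[24,12],[27,0],[30,17],[32,0],[36,5],[41,7],[45,0]]
[[11,1],[15,17],[24,12],[27,0],[30,17],[32,0],[36,5],[41,7],[45,0]]
[[11,1],[15,17],[24,12],[27,7],[30,17],[32,0],[36,5],[41,7],[45,0]]
[[11,1],[15,17],[24,12],[27,7],[29,10],[30,17],[32,10],[34,0],[36,5],[41,7],[45,0]]
[[11,1],[15,17],[24,12],[27,7],[29,10],[30,17],[32,10],[34,0],[36,5],[41,7],[45,0]]
[[11,1],[15,17],[24,12],[27,7],[29,10],[30,17],[32,10],[34,0],[36,5],[41,7],[42,13],[45,0]]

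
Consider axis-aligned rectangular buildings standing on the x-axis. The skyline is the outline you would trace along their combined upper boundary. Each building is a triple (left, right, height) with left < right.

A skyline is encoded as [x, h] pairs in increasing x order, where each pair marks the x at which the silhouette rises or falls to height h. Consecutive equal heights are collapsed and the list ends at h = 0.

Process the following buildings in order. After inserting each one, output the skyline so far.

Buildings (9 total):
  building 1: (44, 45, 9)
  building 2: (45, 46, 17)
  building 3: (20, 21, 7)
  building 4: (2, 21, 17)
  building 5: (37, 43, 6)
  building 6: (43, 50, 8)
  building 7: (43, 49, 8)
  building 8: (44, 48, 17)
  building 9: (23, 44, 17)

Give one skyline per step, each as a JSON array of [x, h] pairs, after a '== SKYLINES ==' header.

== SKYLINES ==
[[44,9],[45,0]]
[[44,9],[45,17],[46,0]]
[[20,7],[21,0],[44,9],[45,17],[46,0]]
[[2,17],[21,0],[44,9],[45,17],[46,0]]
[[2,17],[21,0],[37,6],[43,0],[44,9],[45,17],[46,0]]
[[2,17],[21,0],[37,6],[43,8],[44,9],[45,17],[46,8],[50,0]]
[[2,17],[21,0],[37,6],[43,8],[44,9],[45,17],[46,8],[50,0]]
[[2,17],[21,0],[37,6],[43,8],[44,17],[48,8],[50,0]]
[[2,17],[21,0],[23,17],[48,8],[50,0]]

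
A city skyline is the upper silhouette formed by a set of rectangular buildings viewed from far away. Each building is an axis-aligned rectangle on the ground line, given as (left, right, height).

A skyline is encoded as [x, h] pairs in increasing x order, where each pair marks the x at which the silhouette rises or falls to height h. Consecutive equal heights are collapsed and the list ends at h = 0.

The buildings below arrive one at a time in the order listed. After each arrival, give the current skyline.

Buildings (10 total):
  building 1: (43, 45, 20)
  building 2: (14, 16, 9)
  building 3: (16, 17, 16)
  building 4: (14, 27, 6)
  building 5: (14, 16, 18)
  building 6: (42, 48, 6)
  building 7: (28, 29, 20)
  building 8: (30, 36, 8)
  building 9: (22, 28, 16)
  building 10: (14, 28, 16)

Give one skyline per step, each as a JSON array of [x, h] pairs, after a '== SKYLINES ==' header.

== SKYLINES ==
[[43,20],[45,0]]
[[14,9],[16,0],[43,20],[45,0]]
[[14,9],[16,16],[17,0],[43,20],[45,0]]
[[14,9],[16,16],[17,6],[27,0],[43,20],[45,0]]
[[14,18],[16,16],[17,6],[27,0],[43,20],[45,0]]
[[14,18],[16,16],[17,6],[27,0],[42,6],[43,20],[45,6],[48,0]]
[[14,18],[16,16],[17,6],[27,0],[28,20],[29,0],[42,6],[43,20],[45,6],[48,0]]
[[14,18],[16,16],[17,6],[27,0],[28,20],[29,0],[30,8],[36,0],[42,6],[43,20],[45,6],[48,0]]
[[14,18],[16,16],[17,6],[22,16],[28,20],[29,0],[30,8],[36,0],[42,6],[43,20],[45,6],[48,0]]
[[14,18],[16,16],[28,20],[29,0],[30,8],[36,0],[42,6],[43,20],[45,6],[48,0]]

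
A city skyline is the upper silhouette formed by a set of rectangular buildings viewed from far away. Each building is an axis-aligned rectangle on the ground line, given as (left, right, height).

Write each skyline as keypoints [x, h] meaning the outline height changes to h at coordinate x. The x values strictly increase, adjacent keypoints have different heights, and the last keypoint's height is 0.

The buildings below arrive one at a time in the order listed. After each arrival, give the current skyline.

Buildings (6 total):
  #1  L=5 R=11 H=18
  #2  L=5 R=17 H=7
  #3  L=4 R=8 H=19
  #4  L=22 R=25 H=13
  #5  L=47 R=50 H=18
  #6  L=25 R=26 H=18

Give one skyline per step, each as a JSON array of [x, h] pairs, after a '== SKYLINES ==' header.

== SKYLINES ==
[[5,18],[11,0]]
[[5,18],[11,7],[17,0]]
[[4,19],[8,18],[11,7],[17,0]]
[[4,19],[8,18],[11,7],[17,0],[22,13],[25,0]]
[[4,19],[8,18],[11,7],[17,0],[22,13],[25,0],[47,18],[50,0]]
[[4,19],[8,18],[11,7],[17,0],[22,13],[25,18],[26,0],[47,18],[50,0]]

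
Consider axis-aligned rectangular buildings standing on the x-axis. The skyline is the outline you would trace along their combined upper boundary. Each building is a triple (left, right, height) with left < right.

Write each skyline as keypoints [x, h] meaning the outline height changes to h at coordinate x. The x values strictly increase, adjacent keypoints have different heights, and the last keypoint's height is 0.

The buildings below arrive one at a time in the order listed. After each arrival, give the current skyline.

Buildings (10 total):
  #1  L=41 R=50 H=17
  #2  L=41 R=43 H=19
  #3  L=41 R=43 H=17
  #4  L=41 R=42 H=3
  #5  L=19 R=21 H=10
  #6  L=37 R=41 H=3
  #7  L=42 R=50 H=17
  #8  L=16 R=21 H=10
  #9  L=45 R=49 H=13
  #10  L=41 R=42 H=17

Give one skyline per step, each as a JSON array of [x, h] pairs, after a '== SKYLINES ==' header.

== SKYLINES ==
[[41,17],[50,0]]
[[41,19],[43,17],[50,0]]
[[41,19],[43,17],[50,0]]
[[41,19],[43,17],[50,0]]
[[19,10],[21,0],[41,19],[43,17],[50,0]]
[[19,10],[21,0],[37,3],[41,19],[43,17],[50,0]]
[[19,10],[21,0],[37,3],[41,19],[43,17],[50,0]]
[[16,10],[21,0],[37,3],[41,19],[43,17],[50,0]]
[[16,10],[21,0],[37,3],[41,19],[43,17],[50,0]]
[[16,10],[21,0],[37,3],[41,19],[43,17],[50,0]]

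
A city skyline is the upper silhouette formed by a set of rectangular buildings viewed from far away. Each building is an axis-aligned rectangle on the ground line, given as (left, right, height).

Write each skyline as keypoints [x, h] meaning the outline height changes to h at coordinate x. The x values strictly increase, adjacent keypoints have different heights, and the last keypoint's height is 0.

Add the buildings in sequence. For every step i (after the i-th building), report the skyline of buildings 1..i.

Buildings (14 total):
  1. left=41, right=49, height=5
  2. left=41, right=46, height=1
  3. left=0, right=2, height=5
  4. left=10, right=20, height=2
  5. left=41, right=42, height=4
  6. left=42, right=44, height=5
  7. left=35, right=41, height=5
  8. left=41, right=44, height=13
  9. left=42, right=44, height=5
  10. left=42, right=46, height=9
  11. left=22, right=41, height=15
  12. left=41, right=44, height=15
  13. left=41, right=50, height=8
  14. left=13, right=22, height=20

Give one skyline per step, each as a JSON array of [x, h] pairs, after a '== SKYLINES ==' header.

== SKYLINES ==
[[41,5],[49,0]]
[[41,5],[49,0]]
[[0,5],[2,0],[41,5],[49,0]]
[[0,5],[2,0],[10,2],[20,0],[41,5],[49,0]]
[[0,5],[2,0],[10,2],[20,0],[41,5],[49,0]]
[[0,5],[2,0],[10,2],[20,0],[41,5],[49,0]]
[[0,5],[2,0],[10,2],[20,0],[35,5],[49,0]]
[[0,5],[2,0],[10,2],[20,0],[35,5],[41,13],[44,5],[49,0]]
[[0,5],[2,0],[10,2],[20,0],[35,5],[41,13],[44,5],[49,0]]
[[0,5],[2,0],[10,2],[20,0],[35,5],[41,13],[44,9],[46,5],[49,0]]
[[0,5],[2,0],[10,2],[20,0],[22,15],[41,13],[44,9],[46,5],[49,0]]
[[0,5],[2,0],[10,2],[20,0],[22,15],[44,9],[46,5],[49,0]]
[[0,5],[2,0],[10,2],[20,0],[22,15],[44,9],[46,8],[50,0]]
[[0,5],[2,0],[10,2],[13,20],[22,15],[44,9],[46,8],[50,0]]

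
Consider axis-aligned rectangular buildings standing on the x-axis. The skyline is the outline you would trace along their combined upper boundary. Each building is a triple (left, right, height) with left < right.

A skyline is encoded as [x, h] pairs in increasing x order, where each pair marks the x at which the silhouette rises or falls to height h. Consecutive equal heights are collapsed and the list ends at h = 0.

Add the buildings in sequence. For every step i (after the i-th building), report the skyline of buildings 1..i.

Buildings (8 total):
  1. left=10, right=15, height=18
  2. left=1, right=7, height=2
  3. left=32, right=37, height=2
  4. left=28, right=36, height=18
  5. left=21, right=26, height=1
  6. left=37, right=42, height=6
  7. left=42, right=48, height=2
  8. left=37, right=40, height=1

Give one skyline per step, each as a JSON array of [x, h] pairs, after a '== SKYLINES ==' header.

== SKYLINES ==
[[10,18],[15,0]]
[[1,2],[7,0],[10,18],[15,0]]
[[1,2],[7,0],[10,18],[15,0],[32,2],[37,0]]
[[1,2],[7,0],[10,18],[15,0],[28,18],[36,2],[37,0]]
[[1,2],[7,0],[10,18],[15,0],[21,1],[26,0],[28,18],[36,2],[37,0]]
[[1,2],[7,0],[10,18],[15,0],[21,1],[26,0],[28,18],[36,2],[37,6],[42,0]]
[[1,2],[7,0],[10,18],[15,0],[21,1],[26,0],[28,18],[36,2],[37,6],[42,2],[48,0]]
[[1,2],[7,0],[10,18],[15,0],[21,1],[26,0],[28,18],[36,2],[37,6],[42,2],[48,0]]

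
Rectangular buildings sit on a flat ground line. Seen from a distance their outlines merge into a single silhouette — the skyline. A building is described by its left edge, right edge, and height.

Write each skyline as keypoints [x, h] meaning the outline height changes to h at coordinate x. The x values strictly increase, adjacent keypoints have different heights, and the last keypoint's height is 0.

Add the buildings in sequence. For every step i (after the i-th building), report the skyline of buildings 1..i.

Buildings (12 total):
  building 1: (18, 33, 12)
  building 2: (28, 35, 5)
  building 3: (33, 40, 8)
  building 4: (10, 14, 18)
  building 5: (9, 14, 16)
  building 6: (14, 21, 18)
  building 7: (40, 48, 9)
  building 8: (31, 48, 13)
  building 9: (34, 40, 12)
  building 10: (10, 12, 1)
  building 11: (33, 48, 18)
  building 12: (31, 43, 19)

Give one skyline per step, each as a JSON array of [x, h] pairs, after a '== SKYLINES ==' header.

== SKYLINES ==
[[18,12],[33,0]]
[[18,12],[33,5],[35,0]]
[[18,12],[33,8],[40,0]]
[[10,18],[14,0],[18,12],[33,8],[40,0]]
[[9,16],[10,18],[14,0],[18,12],[33,8],[40,0]]
[[9,16],[10,18],[21,12],[33,8],[40,0]]
[[9,16],[10,18],[21,12],[33,8],[40,9],[48,0]]
[[9,16],[10,18],[21,12],[31,13],[48,0]]
[[9,16],[10,18],[21,12],[31,13],[48,0]]
[[9,16],[10,18],[21,12],[31,13],[48,0]]
[[9,16],[10,18],[21,12],[31,13],[33,18],[48,0]]
[[9,16],[10,18],[21,12],[31,19],[43,18],[48,0]]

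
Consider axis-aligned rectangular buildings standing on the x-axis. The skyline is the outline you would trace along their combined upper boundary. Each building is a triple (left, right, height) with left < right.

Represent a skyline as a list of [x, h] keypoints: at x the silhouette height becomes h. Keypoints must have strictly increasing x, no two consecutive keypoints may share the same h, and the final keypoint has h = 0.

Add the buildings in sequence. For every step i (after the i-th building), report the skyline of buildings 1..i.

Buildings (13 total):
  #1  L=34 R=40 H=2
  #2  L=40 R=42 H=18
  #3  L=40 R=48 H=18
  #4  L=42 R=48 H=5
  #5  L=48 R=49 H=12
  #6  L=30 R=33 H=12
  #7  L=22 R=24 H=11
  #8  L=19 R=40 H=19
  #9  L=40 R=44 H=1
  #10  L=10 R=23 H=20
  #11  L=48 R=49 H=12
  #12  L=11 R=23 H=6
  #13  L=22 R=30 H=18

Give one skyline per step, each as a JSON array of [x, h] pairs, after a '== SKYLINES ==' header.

== SKYLINES ==
[[34,2],[40,0]]
[[34,2],[40,18],[42,0]]
[[34,2],[40,18],[48,0]]
[[34,2],[40,18],[48,0]]
[[34,2],[40,18],[48,12],[49,0]]
[[30,12],[33,0],[34,2],[40,18],[48,12],[49,0]]
[[22,11],[24,0],[30,12],[33,0],[34,2],[40,18],[48,12],[49,0]]
[[19,19],[40,18],[48,12],[49,0]]
[[19,19],[40,18],[48,12],[49,0]]
[[10,20],[23,19],[40,18],[48,12],[49,0]]
[[10,20],[23,19],[40,18],[48,12],[49,0]]
[[10,20],[23,19],[40,18],[48,12],[49,0]]
[[10,20],[23,19],[40,18],[48,12],[49,0]]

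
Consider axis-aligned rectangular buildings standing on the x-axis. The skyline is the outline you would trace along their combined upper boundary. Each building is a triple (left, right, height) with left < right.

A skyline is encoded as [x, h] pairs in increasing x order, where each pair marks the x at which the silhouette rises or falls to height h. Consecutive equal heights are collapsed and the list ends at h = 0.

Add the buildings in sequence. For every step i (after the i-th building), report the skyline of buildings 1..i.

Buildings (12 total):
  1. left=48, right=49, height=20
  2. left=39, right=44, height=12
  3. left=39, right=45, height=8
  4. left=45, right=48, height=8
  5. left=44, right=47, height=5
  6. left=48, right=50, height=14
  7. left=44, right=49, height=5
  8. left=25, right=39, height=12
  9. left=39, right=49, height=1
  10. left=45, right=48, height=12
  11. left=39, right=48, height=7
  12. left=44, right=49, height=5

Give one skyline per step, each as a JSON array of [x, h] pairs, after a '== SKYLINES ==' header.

== SKYLINES ==
[[48,20],[49,0]]
[[39,12],[44,0],[48,20],[49,0]]
[[39,12],[44,8],[45,0],[48,20],[49,0]]
[[39,12],[44,8],[48,20],[49,0]]
[[39,12],[44,8],[48,20],[49,0]]
[[39,12],[44,8],[48,20],[49,14],[50,0]]
[[39,12],[44,8],[48,20],[49,14],[50,0]]
[[25,12],[44,8],[48,20],[49,14],[50,0]]
[[25,12],[44,8],[48,20],[49,14],[50,0]]
[[25,12],[44,8],[45,12],[48,20],[49,14],[50,0]]
[[25,12],[44,8],[45,12],[48,20],[49,14],[50,0]]
[[25,12],[44,8],[45,12],[48,20],[49,14],[50,0]]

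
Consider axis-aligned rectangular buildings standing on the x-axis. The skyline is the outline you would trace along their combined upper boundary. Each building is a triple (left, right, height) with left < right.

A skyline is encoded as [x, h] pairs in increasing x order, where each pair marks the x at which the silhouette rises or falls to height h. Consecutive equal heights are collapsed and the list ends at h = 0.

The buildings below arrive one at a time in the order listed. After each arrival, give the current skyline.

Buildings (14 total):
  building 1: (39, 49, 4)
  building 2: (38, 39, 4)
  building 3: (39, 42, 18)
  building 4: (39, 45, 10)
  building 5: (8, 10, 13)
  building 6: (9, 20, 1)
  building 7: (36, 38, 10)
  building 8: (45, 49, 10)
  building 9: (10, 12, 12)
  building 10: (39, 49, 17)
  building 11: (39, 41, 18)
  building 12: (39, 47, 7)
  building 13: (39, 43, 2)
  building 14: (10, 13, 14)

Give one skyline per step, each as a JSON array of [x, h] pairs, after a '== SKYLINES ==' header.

== SKYLINES ==
[[39,4],[49,0]]
[[38,4],[49,0]]
[[38,4],[39,18],[42,4],[49,0]]
[[38,4],[39,18],[42,10],[45,4],[49,0]]
[[8,13],[10,0],[38,4],[39,18],[42,10],[45,4],[49,0]]
[[8,13],[10,1],[20,0],[38,4],[39,18],[42,10],[45,4],[49,0]]
[[8,13],[10,1],[20,0],[36,10],[38,4],[39,18],[42,10],[45,4],[49,0]]
[[8,13],[10,1],[20,0],[36,10],[38,4],[39,18],[42,10],[49,0]]
[[8,13],[10,12],[12,1],[20,0],[36,10],[38,4],[39,18],[42,10],[49,0]]
[[8,13],[10,12],[12,1],[20,0],[36,10],[38,4],[39,18],[42,17],[49,0]]
[[8,13],[10,12],[12,1],[20,0],[36,10],[38,4],[39,18],[42,17],[49,0]]
[[8,13],[10,12],[12,1],[20,0],[36,10],[38,4],[39,18],[42,17],[49,0]]
[[8,13],[10,12],[12,1],[20,0],[36,10],[38,4],[39,18],[42,17],[49,0]]
[[8,13],[10,14],[13,1],[20,0],[36,10],[38,4],[39,18],[42,17],[49,0]]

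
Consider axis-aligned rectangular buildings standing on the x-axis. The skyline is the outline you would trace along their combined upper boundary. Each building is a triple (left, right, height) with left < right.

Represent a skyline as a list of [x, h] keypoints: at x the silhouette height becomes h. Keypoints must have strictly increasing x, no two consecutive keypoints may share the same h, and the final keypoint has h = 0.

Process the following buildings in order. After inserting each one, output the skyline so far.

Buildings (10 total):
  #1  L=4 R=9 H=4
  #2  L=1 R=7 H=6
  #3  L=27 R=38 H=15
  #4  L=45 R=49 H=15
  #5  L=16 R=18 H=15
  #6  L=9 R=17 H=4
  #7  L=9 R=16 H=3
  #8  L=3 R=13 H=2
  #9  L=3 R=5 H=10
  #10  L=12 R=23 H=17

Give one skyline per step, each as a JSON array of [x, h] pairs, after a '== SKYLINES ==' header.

== SKYLINES ==
[[4,4],[9,0]]
[[1,6],[7,4],[9,0]]
[[1,6],[7,4],[9,0],[27,15],[38,0]]
[[1,6],[7,4],[9,0],[27,15],[38,0],[45,15],[49,0]]
[[1,6],[7,4],[9,0],[16,15],[18,0],[27,15],[38,0],[45,15],[49,0]]
[[1,6],[7,4],[16,15],[18,0],[27,15],[38,0],[45,15],[49,0]]
[[1,6],[7,4],[16,15],[18,0],[27,15],[38,0],[45,15],[49,0]]
[[1,6],[7,4],[16,15],[18,0],[27,15],[38,0],[45,15],[49,0]]
[[1,6],[3,10],[5,6],[7,4],[16,15],[18,0],[27,15],[38,0],[45,15],[49,0]]
[[1,6],[3,10],[5,6],[7,4],[12,17],[23,0],[27,15],[38,0],[45,15],[49,0]]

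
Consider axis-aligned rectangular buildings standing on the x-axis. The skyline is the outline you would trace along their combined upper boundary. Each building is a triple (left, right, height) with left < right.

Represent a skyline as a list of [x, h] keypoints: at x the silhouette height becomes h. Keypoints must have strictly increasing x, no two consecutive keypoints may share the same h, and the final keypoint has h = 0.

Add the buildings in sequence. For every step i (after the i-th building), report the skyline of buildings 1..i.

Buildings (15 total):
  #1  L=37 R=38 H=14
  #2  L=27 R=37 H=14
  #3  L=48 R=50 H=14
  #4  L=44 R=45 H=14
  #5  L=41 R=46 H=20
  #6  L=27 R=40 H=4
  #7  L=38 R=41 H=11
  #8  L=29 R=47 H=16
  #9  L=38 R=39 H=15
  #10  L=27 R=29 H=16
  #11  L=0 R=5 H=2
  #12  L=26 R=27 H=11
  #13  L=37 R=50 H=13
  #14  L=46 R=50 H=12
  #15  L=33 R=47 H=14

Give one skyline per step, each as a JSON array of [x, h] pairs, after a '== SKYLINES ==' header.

== SKYLINES ==
[[37,14],[38,0]]
[[27,14],[38,0]]
[[27,14],[38,0],[48,14],[50,0]]
[[27,14],[38,0],[44,14],[45,0],[48,14],[50,0]]
[[27,14],[38,0],[41,20],[46,0],[48,14],[50,0]]
[[27,14],[38,4],[40,0],[41,20],[46,0],[48,14],[50,0]]
[[27,14],[38,11],[41,20],[46,0],[48,14],[50,0]]
[[27,14],[29,16],[41,20],[46,16],[47,0],[48,14],[50,0]]
[[27,14],[29,16],[41,20],[46,16],[47,0],[48,14],[50,0]]
[[27,16],[41,20],[46,16],[47,0],[48,14],[50,0]]
[[0,2],[5,0],[27,16],[41,20],[46,16],[47,0],[48,14],[50,0]]
[[0,2],[5,0],[26,11],[27,16],[41,20],[46,16],[47,0],[48,14],[50,0]]
[[0,2],[5,0],[26,11],[27,16],[41,20],[46,16],[47,13],[48,14],[50,0]]
[[0,2],[5,0],[26,11],[27,16],[41,20],[46,16],[47,13],[48,14],[50,0]]
[[0,2],[5,0],[26,11],[27,16],[41,20],[46,16],[47,13],[48,14],[50,0]]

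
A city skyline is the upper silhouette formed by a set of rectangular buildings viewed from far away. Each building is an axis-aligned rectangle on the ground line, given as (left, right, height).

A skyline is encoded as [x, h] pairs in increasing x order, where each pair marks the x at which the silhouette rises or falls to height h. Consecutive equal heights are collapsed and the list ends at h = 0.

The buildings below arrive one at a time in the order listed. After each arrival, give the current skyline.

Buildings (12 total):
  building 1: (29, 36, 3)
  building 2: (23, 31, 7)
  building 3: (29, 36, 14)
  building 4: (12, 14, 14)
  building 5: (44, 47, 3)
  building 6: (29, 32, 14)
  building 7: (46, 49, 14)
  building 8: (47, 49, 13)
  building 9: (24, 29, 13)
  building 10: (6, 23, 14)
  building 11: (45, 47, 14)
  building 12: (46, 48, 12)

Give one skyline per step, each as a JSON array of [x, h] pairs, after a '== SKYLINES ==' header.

== SKYLINES ==
[[29,3],[36,0]]
[[23,7],[31,3],[36,0]]
[[23,7],[29,14],[36,0]]
[[12,14],[14,0],[23,7],[29,14],[36,0]]
[[12,14],[14,0],[23,7],[29,14],[36,0],[44,3],[47,0]]
[[12,14],[14,0],[23,7],[29,14],[36,0],[44,3],[47,0]]
[[12,14],[14,0],[23,7],[29,14],[36,0],[44,3],[46,14],[49,0]]
[[12,14],[14,0],[23,7],[29,14],[36,0],[44,3],[46,14],[49,0]]
[[12,14],[14,0],[23,7],[24,13],[29,14],[36,0],[44,3],[46,14],[49,0]]
[[6,14],[23,7],[24,13],[29,14],[36,0],[44,3],[46,14],[49,0]]
[[6,14],[23,7],[24,13],[29,14],[36,0],[44,3],[45,14],[49,0]]
[[6,14],[23,7],[24,13],[29,14],[36,0],[44,3],[45,14],[49,0]]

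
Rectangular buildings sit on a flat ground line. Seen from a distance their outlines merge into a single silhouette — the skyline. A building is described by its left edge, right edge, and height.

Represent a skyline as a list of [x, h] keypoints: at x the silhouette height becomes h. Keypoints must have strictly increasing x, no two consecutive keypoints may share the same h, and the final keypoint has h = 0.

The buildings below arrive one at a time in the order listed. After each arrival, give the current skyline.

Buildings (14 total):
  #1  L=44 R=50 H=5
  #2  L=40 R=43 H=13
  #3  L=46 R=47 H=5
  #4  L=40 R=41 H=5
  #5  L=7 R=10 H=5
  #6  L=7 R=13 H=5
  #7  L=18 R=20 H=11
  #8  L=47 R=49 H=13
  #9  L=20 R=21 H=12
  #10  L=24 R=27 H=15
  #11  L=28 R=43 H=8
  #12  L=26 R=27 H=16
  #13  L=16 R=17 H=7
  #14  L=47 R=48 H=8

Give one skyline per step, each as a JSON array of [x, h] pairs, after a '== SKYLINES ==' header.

== SKYLINES ==
[[44,5],[50,0]]
[[40,13],[43,0],[44,5],[50,0]]
[[40,13],[43,0],[44,5],[50,0]]
[[40,13],[43,0],[44,5],[50,0]]
[[7,5],[10,0],[40,13],[43,0],[44,5],[50,0]]
[[7,5],[13,0],[40,13],[43,0],[44,5],[50,0]]
[[7,5],[13,0],[18,11],[20,0],[40,13],[43,0],[44,5],[50,0]]
[[7,5],[13,0],[18,11],[20,0],[40,13],[43,0],[44,5],[47,13],[49,5],[50,0]]
[[7,5],[13,0],[18,11],[20,12],[21,0],[40,13],[43,0],[44,5],[47,13],[49,5],[50,0]]
[[7,5],[13,0],[18,11],[20,12],[21,0],[24,15],[27,0],[40,13],[43,0],[44,5],[47,13],[49,5],[50,0]]
[[7,5],[13,0],[18,11],[20,12],[21,0],[24,15],[27,0],[28,8],[40,13],[43,0],[44,5],[47,13],[49,5],[50,0]]
[[7,5],[13,0],[18,11],[20,12],[21,0],[24,15],[26,16],[27,0],[28,8],[40,13],[43,0],[44,5],[47,13],[49,5],[50,0]]
[[7,5],[13,0],[16,7],[17,0],[18,11],[20,12],[21,0],[24,15],[26,16],[27,0],[28,8],[40,13],[43,0],[44,5],[47,13],[49,5],[50,0]]
[[7,5],[13,0],[16,7],[17,0],[18,11],[20,12],[21,0],[24,15],[26,16],[27,0],[28,8],[40,13],[43,0],[44,5],[47,13],[49,5],[50,0]]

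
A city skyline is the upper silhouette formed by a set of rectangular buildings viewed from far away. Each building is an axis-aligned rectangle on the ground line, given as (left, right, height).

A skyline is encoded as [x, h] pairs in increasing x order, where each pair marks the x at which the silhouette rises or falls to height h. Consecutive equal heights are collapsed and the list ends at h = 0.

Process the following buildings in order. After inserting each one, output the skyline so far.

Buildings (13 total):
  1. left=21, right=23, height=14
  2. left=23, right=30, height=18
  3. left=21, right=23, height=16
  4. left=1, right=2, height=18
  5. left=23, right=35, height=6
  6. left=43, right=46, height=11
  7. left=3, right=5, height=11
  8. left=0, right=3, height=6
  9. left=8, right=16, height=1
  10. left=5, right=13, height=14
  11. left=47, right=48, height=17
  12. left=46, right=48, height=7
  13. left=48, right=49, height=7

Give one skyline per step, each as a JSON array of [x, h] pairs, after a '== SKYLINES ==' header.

== SKYLINES ==
[[21,14],[23,0]]
[[21,14],[23,18],[30,0]]
[[21,16],[23,18],[30,0]]
[[1,18],[2,0],[21,16],[23,18],[30,0]]
[[1,18],[2,0],[21,16],[23,18],[30,6],[35,0]]
[[1,18],[2,0],[21,16],[23,18],[30,6],[35,0],[43,11],[46,0]]
[[1,18],[2,0],[3,11],[5,0],[21,16],[23,18],[30,6],[35,0],[43,11],[46,0]]
[[0,6],[1,18],[2,6],[3,11],[5,0],[21,16],[23,18],[30,6],[35,0],[43,11],[46,0]]
[[0,6],[1,18],[2,6],[3,11],[5,0],[8,1],[16,0],[21,16],[23,18],[30,6],[35,0],[43,11],[46,0]]
[[0,6],[1,18],[2,6],[3,11],[5,14],[13,1],[16,0],[21,16],[23,18],[30,6],[35,0],[43,11],[46,0]]
[[0,6],[1,18],[2,6],[3,11],[5,14],[13,1],[16,0],[21,16],[23,18],[30,6],[35,0],[43,11],[46,0],[47,17],[48,0]]
[[0,6],[1,18],[2,6],[3,11],[5,14],[13,1],[16,0],[21,16],[23,18],[30,6],[35,0],[43,11],[46,7],[47,17],[48,0]]
[[0,6],[1,18],[2,6],[3,11],[5,14],[13,1],[16,0],[21,16],[23,18],[30,6],[35,0],[43,11],[46,7],[47,17],[48,7],[49,0]]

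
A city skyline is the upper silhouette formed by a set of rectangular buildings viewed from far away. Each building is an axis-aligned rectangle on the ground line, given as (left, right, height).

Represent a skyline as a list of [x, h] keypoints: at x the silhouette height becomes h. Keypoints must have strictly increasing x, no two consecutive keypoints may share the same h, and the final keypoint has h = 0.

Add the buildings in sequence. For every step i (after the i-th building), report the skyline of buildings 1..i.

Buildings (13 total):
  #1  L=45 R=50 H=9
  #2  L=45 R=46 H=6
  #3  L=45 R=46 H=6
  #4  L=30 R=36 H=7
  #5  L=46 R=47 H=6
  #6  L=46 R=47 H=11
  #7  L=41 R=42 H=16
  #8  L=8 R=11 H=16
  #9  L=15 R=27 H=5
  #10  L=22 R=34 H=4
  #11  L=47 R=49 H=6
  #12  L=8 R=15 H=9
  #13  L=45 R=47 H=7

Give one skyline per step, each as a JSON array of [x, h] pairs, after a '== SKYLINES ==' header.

== SKYLINES ==
[[45,9],[50,0]]
[[45,9],[50,0]]
[[45,9],[50,0]]
[[30,7],[36,0],[45,9],[50,0]]
[[30,7],[36,0],[45,9],[50,0]]
[[30,7],[36,0],[45,9],[46,11],[47,9],[50,0]]
[[30,7],[36,0],[41,16],[42,0],[45,9],[46,11],[47,9],[50,0]]
[[8,16],[11,0],[30,7],[36,0],[41,16],[42,0],[45,9],[46,11],[47,9],[50,0]]
[[8,16],[11,0],[15,5],[27,0],[30,7],[36,0],[41,16],[42,0],[45,9],[46,11],[47,9],[50,0]]
[[8,16],[11,0],[15,5],[27,4],[30,7],[36,0],[41,16],[42,0],[45,9],[46,11],[47,9],[50,0]]
[[8,16],[11,0],[15,5],[27,4],[30,7],[36,0],[41,16],[42,0],[45,9],[46,11],[47,9],[50,0]]
[[8,16],[11,9],[15,5],[27,4],[30,7],[36,0],[41,16],[42,0],[45,9],[46,11],[47,9],[50,0]]
[[8,16],[11,9],[15,5],[27,4],[30,7],[36,0],[41,16],[42,0],[45,9],[46,11],[47,9],[50,0]]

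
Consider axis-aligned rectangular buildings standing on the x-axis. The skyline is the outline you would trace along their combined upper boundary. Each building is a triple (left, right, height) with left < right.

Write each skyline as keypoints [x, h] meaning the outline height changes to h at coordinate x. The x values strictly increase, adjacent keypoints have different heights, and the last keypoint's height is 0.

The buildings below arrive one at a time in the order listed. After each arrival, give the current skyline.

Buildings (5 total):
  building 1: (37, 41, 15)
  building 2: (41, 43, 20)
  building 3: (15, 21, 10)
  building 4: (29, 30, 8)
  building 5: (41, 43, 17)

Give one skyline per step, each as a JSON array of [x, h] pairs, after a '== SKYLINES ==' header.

== SKYLINES ==
[[37,15],[41,0]]
[[37,15],[41,20],[43,0]]
[[15,10],[21,0],[37,15],[41,20],[43,0]]
[[15,10],[21,0],[29,8],[30,0],[37,15],[41,20],[43,0]]
[[15,10],[21,0],[29,8],[30,0],[37,15],[41,20],[43,0]]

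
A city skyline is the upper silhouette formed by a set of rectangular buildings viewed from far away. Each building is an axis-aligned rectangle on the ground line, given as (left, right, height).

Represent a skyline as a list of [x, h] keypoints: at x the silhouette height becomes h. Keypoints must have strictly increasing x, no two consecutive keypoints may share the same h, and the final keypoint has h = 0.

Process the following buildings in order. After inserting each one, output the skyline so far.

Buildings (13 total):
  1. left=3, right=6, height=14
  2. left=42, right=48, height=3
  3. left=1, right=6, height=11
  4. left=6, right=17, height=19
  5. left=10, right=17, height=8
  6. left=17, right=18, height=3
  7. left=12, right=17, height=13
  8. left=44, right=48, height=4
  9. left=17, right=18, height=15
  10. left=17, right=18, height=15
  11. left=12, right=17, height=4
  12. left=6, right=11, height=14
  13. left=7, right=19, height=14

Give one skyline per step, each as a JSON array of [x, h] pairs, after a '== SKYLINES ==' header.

== SKYLINES ==
[[3,14],[6,0]]
[[3,14],[6,0],[42,3],[48,0]]
[[1,11],[3,14],[6,0],[42,3],[48,0]]
[[1,11],[3,14],[6,19],[17,0],[42,3],[48,0]]
[[1,11],[3,14],[6,19],[17,0],[42,3],[48,0]]
[[1,11],[3,14],[6,19],[17,3],[18,0],[42,3],[48,0]]
[[1,11],[3,14],[6,19],[17,3],[18,0],[42,3],[48,0]]
[[1,11],[3,14],[6,19],[17,3],[18,0],[42,3],[44,4],[48,0]]
[[1,11],[3,14],[6,19],[17,15],[18,0],[42,3],[44,4],[48,0]]
[[1,11],[3,14],[6,19],[17,15],[18,0],[42,3],[44,4],[48,0]]
[[1,11],[3,14],[6,19],[17,15],[18,0],[42,3],[44,4],[48,0]]
[[1,11],[3,14],[6,19],[17,15],[18,0],[42,3],[44,4],[48,0]]
[[1,11],[3,14],[6,19],[17,15],[18,14],[19,0],[42,3],[44,4],[48,0]]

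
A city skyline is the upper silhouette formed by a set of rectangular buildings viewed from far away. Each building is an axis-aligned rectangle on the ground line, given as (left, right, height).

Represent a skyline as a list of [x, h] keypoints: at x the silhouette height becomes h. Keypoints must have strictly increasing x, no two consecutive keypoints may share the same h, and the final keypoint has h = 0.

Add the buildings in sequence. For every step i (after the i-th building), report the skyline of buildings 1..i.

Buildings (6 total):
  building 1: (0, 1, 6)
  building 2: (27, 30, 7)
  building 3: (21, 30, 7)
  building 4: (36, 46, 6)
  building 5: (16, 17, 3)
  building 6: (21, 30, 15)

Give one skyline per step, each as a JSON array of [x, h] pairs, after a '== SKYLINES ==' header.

== SKYLINES ==
[[0,6],[1,0]]
[[0,6],[1,0],[27,7],[30,0]]
[[0,6],[1,0],[21,7],[30,0]]
[[0,6],[1,0],[21,7],[30,0],[36,6],[46,0]]
[[0,6],[1,0],[16,3],[17,0],[21,7],[30,0],[36,6],[46,0]]
[[0,6],[1,0],[16,3],[17,0],[21,15],[30,0],[36,6],[46,0]]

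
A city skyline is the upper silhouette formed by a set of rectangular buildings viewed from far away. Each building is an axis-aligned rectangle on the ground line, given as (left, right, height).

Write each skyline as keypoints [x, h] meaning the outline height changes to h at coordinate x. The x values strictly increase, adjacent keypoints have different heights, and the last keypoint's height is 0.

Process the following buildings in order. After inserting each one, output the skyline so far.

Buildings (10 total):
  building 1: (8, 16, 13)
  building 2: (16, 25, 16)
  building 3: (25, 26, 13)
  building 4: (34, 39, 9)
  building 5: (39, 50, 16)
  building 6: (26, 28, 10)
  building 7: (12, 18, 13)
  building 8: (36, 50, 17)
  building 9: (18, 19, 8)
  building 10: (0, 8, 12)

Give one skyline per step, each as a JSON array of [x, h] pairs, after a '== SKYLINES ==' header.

== SKYLINES ==
[[8,13],[16,0]]
[[8,13],[16,16],[25,0]]
[[8,13],[16,16],[25,13],[26,0]]
[[8,13],[16,16],[25,13],[26,0],[34,9],[39,0]]
[[8,13],[16,16],[25,13],[26,0],[34,9],[39,16],[50,0]]
[[8,13],[16,16],[25,13],[26,10],[28,0],[34,9],[39,16],[50,0]]
[[8,13],[16,16],[25,13],[26,10],[28,0],[34,9],[39,16],[50,0]]
[[8,13],[16,16],[25,13],[26,10],[28,0],[34,9],[36,17],[50,0]]
[[8,13],[16,16],[25,13],[26,10],[28,0],[34,9],[36,17],[50,0]]
[[0,12],[8,13],[16,16],[25,13],[26,10],[28,0],[34,9],[36,17],[50,0]]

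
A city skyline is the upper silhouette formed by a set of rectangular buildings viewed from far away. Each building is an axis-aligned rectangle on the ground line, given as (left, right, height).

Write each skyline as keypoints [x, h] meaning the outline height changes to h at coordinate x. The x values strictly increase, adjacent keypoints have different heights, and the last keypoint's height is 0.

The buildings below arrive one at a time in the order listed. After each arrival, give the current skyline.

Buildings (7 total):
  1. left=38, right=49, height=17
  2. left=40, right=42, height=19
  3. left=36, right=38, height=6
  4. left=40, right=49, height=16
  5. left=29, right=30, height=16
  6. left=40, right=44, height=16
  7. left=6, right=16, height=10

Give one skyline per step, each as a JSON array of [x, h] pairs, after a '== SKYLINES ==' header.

== SKYLINES ==
[[38,17],[49,0]]
[[38,17],[40,19],[42,17],[49,0]]
[[36,6],[38,17],[40,19],[42,17],[49,0]]
[[36,6],[38,17],[40,19],[42,17],[49,0]]
[[29,16],[30,0],[36,6],[38,17],[40,19],[42,17],[49,0]]
[[29,16],[30,0],[36,6],[38,17],[40,19],[42,17],[49,0]]
[[6,10],[16,0],[29,16],[30,0],[36,6],[38,17],[40,19],[42,17],[49,0]]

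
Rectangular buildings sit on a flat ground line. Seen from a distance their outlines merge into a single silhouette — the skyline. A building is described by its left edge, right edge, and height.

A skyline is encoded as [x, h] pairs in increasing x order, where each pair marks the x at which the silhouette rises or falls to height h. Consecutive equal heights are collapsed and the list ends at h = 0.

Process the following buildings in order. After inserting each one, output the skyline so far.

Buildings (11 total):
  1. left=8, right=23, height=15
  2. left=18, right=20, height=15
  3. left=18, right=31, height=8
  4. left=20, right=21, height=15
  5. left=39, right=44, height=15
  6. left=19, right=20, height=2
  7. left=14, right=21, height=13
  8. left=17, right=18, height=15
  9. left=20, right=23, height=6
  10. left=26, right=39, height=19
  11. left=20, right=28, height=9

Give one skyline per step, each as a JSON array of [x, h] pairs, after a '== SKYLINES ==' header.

== SKYLINES ==
[[8,15],[23,0]]
[[8,15],[23,0]]
[[8,15],[23,8],[31,0]]
[[8,15],[23,8],[31,0]]
[[8,15],[23,8],[31,0],[39,15],[44,0]]
[[8,15],[23,8],[31,0],[39,15],[44,0]]
[[8,15],[23,8],[31,0],[39,15],[44,0]]
[[8,15],[23,8],[31,0],[39,15],[44,0]]
[[8,15],[23,8],[31,0],[39,15],[44,0]]
[[8,15],[23,8],[26,19],[39,15],[44,0]]
[[8,15],[23,9],[26,19],[39,15],[44,0]]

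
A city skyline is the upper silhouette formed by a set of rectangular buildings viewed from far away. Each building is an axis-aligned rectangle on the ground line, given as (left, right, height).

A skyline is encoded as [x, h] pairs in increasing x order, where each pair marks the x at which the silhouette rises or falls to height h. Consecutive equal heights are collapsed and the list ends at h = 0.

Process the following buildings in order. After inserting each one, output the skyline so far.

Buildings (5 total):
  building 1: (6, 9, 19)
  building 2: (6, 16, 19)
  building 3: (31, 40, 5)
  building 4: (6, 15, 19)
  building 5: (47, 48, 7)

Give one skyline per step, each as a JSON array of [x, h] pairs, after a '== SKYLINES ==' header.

== SKYLINES ==
[[6,19],[9,0]]
[[6,19],[16,0]]
[[6,19],[16,0],[31,5],[40,0]]
[[6,19],[16,0],[31,5],[40,0]]
[[6,19],[16,0],[31,5],[40,0],[47,7],[48,0]]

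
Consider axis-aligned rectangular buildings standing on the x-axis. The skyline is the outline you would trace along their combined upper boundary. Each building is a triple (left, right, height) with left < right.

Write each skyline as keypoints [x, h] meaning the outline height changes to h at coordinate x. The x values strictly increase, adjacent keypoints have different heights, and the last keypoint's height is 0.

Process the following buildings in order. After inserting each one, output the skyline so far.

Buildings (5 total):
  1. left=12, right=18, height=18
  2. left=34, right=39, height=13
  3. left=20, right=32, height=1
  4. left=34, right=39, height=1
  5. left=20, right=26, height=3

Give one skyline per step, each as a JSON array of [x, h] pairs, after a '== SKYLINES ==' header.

== SKYLINES ==
[[12,18],[18,0]]
[[12,18],[18,0],[34,13],[39,0]]
[[12,18],[18,0],[20,1],[32,0],[34,13],[39,0]]
[[12,18],[18,0],[20,1],[32,0],[34,13],[39,0]]
[[12,18],[18,0],[20,3],[26,1],[32,0],[34,13],[39,0]]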